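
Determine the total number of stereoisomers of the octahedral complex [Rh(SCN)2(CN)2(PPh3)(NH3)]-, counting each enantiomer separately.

8

The six octahedral sites form three mutually perpendicular trans pairs.
Working through the distinct placements yields 6 geometric isomers: SCN trans, CN trans; SCN cis, CN trans; SCN trans, CN cis; SCN cis, CN cis (3 arrangements, 2 chiral).
Of these, 2 lack any improper symmetry element and so occur as enantiomeric pairs, giving 6 + 2 = 8 stereoisomers in total.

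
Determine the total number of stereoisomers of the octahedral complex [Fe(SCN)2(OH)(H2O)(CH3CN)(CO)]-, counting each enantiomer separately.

15

In an octahedral complex each vertex has one trans partner and four cis neighbours.
Exhaustive case analysis gives 9 geometric isomers.
Of these, 6 lack any improper symmetry element and so occur as enantiomeric pairs, giving 9 + 6 = 15 stereoisomers in total.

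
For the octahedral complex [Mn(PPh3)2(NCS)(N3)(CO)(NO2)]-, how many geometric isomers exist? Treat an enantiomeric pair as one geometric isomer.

9

Exhaustive case analysis gives 9 geometric isomers.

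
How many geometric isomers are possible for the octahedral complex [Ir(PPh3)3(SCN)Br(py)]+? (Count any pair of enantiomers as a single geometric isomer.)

An octahedron has six vertices in three trans pairs; every non-trans pair is cis.
Systematic placement gives 4 geometric isomers: PPh3 mer (3 arrangements); PPh3 fac (chiral).

4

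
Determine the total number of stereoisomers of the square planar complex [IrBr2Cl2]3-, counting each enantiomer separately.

A square has two trans pairs of vertices; adjacent vertices are cis.
There are 2 geometric isomers: Br cis; Br trans.
Each arrangement has an internal mirror plane or centre of symmetry, so none is chiral.

2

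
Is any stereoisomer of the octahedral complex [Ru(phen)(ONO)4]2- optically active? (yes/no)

no

The six octahedral sites form three mutually perpendicular trans pairs.
Each phen is bidentate and must span two cis positions.
Only one geometric arrangement is possible.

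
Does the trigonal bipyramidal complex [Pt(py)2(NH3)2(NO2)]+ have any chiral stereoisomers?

yes

In a trigonal bipyramid the two axial positions differ from the three equatorial ones.
Exhaustive case analysis gives 5 geometric isomers.
One of these lacks any improper symmetry element and so occurs as an enantiomeric pair, giving 5 + 1 = 6 stereoisomers in total.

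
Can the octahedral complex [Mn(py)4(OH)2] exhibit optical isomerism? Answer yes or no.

Systematic placement gives 2 geometric isomers: OH trans; OH cis.
Each arrangement has an internal mirror plane or centre of symmetry, so none is chiral.

no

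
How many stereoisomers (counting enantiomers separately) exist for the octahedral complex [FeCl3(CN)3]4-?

In an octahedral complex each vertex has one trans partner and four cis neighbours.
Systematic placement gives 2 geometric isomers: Cl mer; Cl fac.
Each arrangement has an internal mirror plane or centre of symmetry, so none is chiral.

2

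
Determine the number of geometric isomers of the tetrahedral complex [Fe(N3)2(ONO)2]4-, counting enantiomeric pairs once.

1

All four vertices of a tetrahedron are equivalent and mutually adjacent, so cis/trans isomerism cannot arise.
Only one geometric arrangement is possible.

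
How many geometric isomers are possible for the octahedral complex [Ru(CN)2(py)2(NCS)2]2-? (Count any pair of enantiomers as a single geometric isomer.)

5

Systematic placement gives 5 geometric isomers: CN trans, py trans, NCS trans; CN trans, py cis, NCS cis; CN cis, py trans, NCS cis; CN cis, py cis, NCS cis (chiral); CN cis, py cis, NCS trans.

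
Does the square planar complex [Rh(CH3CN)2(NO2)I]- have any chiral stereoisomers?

A square has two trans pairs of vertices; adjacent vertices are cis.
There are 2 geometric isomers: CH3CN cis; CH3CN trans.
Each arrangement has an internal mirror plane or centre of symmetry, so none is chiral.

no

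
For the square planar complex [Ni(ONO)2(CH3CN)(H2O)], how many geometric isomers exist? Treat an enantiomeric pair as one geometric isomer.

2

A square has two trans pairs of vertices; adjacent vertices are cis.
There are 2 geometric isomers: ONO cis; ONO trans.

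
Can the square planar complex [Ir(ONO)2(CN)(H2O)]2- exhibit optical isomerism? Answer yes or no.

no

In a square planar complex each vertex has one trans partner and two cis neighbours.
Working through the distinct placements yields 2 geometric isomers: ONO cis; ONO trans.
Each arrangement has an internal mirror plane or centre of symmetry, so none is chiral.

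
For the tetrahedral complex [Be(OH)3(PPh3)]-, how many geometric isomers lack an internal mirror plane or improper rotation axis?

All four vertices of a tetrahedron are equivalent and mutually adjacent, so cis/trans isomerism cannot arise.
Only one geometric arrangement is possible.

0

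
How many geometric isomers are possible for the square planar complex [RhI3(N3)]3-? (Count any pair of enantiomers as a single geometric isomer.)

A square has two trans pairs of vertices; adjacent vertices are cis.
Only one geometric arrangement is possible.

1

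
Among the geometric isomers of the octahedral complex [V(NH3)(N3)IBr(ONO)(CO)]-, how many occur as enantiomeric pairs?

Placing the ligands in turn and identifying arrangements related by rotation or reflection leaves 15 distinct geometric isomers.
Of these, 15 lack any improper symmetry element and so occur as enantiomeric pairs, giving 15 + 15 = 30 stereoisomers in total.

15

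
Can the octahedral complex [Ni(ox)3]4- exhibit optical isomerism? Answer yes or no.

An octahedron has six vertices in three trans pairs; every non-trans pair is cis.
Each ox is bidentate and must span two cis positions.
Only one geometric arrangement is possible; it has no improper symmetry element, so it exists as a pair of enantiomers (2 stereoisomers).

yes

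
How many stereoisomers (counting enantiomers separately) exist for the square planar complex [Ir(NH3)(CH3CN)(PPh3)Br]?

3

The distinct arrangements are (3 in all): (Br/NH3 trans, CH3CN/PPh3 trans); (Br/PPh3 trans, CH3CN/NH3 trans); (Br/CH3CN trans, NH3/PPh3 trans).
Each arrangement has an internal mirror plane or centre of symmetry, so none is chiral.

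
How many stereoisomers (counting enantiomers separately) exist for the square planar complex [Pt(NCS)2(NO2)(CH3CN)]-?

A square has two trans pairs of vertices; adjacent vertices are cis.
Systematic placement gives 2 geometric isomers: NCS cis; NCS trans.
Each arrangement has an internal mirror plane or centre of symmetry, so none is chiral.

2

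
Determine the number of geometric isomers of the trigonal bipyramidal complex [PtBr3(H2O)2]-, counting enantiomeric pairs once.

A trigonal bipyramid has two axial and three equatorial sites, which are chemically inequivalent.
There are 3 geometric isomers: H2O both equatorial; H2O one axial, one equatorial; H2O both axial.

3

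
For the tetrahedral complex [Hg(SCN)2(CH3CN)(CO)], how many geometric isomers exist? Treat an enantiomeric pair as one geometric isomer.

Only one geometric arrangement is possible.

1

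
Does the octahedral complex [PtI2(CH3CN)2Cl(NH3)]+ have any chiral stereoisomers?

yes

An octahedron has six vertices in three trans pairs; every non-trans pair is cis.
The distinct arrangements are (6 in all): I cis, CH3CN trans; I trans, CH3CN trans; I cis, CH3CN cis (3 arrangements, 2 chiral); I trans, CH3CN cis.
Of these, 2 lack any improper symmetry element and so occur as enantiomeric pairs, giving 6 + 2 = 8 stereoisomers in total.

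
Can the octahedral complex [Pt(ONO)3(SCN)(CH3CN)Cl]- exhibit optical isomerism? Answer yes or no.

yes

An octahedron has six vertices in three trans pairs; every non-trans pair is cis.
Systematic placement gives 4 geometric isomers: ONO mer (3 arrangements); ONO fac (chiral).
One of these lacks any improper symmetry element and so occurs as an enantiomeric pair, giving 4 + 1 = 5 stereoisomers in total.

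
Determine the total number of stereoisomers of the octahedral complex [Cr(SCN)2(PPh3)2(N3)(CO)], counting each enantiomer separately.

8

In an octahedral complex each vertex has one trans partner and four cis neighbours.
Working through the distinct placements yields 6 geometric isomers: SCN trans, PPh3 trans; SCN cis, PPh3 cis (3 arrangements, 2 chiral); SCN trans, PPh3 cis; SCN cis, PPh3 trans.
Of these, 2 lack any improper symmetry element and so occur as enantiomeric pairs, giving 6 + 2 = 8 stereoisomers in total.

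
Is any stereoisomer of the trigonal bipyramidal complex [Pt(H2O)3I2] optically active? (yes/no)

no

In a trigonal bipyramid the two axial positions differ from the three equatorial ones.
There are 3 geometric isomers: I both equatorial; I one axial, one equatorial; I both axial.
Each arrangement has an internal mirror plane or centre of symmetry, so none is chiral.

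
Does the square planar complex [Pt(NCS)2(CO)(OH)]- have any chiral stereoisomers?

The distinct arrangements are (2 in all): NCS cis; NCS trans.
Each arrangement has an internal mirror plane or centre of symmetry, so none is chiral.

no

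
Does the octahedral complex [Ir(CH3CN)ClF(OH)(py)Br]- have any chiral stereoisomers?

yes

Exhaustive case analysis gives 15 geometric isomers.
Of these, 15 lack any improper symmetry element and so occur as enantiomeric pairs, giving 15 + 15 = 30 stereoisomers in total.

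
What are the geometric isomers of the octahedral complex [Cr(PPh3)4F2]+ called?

The six octahedral sites form three mutually perpendicular trans pairs.
There are 2 geometric isomers: F trans; F cis.

cis and trans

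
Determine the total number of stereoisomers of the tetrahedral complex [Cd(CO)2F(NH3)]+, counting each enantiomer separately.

In a tetrahedral complex all four positions are equivalent and every pair of ligands is adjacent — there is no cis/trans distinction.
Only one geometric arrangement is possible.

1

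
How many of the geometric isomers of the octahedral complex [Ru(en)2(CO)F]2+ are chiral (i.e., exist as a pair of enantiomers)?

The six octahedral sites form three mutually perpendicular trans pairs.
Each en is bidentate and must span two cis positions.
The distinct arrangements are (2 in all): CO and F mutually trans; CO and F mutually cis (chiral).
One of these lacks any improper symmetry element and so occurs as an enantiomeric pair, giving 2 + 1 = 3 stereoisomers in total.

1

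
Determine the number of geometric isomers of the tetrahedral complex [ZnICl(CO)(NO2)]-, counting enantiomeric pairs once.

All four vertices of a tetrahedron are equivalent and mutually adjacent, so cis/trans isomerism cannot arise.
Only one geometric arrangement is possible; it has no improper symmetry element, so it exists as a pair of enantiomers (2 stereoisomers).

1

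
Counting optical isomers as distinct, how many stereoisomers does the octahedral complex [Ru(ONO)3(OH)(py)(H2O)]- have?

An octahedron has six vertices in three trans pairs; every non-trans pair is cis.
Working through the distinct placements yields 4 geometric isomers: ONO mer (3 arrangements); ONO fac (chiral).
One of these lacks any improper symmetry element and so occurs as an enantiomeric pair, giving 4 + 1 = 5 stereoisomers in total.

5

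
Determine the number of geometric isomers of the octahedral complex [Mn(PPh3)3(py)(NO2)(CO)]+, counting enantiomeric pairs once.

The six octahedral sites form three mutually perpendicular trans pairs.
There are 4 geometric isomers: PPh3 mer (3 arrangements); PPh3 fac (chiral).

4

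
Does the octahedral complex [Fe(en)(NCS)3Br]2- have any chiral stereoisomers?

no

The six octahedral sites form three mutually perpendicular trans pairs.
Each en is bidentate and must span two cis positions.
Working through the distinct placements yields 2 geometric isomers: NCS fac; NCS mer.
Each arrangement has an internal mirror plane or centre of symmetry, so none is chiral.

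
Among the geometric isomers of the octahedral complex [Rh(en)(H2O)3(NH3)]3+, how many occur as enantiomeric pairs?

0

Each en is bidentate and must span two cis positions.
Working through the distinct placements yields 2 geometric isomers: H2O mer; H2O fac.
Each arrangement has an internal mirror plane or centre of symmetry, so none is chiral.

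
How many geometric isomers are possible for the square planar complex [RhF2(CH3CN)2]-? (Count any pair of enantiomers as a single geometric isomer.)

In a square planar complex each vertex has one trans partner and two cis neighbours.
There are 2 geometric isomers: F cis; F trans.

2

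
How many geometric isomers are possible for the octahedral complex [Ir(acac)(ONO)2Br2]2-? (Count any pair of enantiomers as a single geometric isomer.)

Each acac is bidentate and must span two cis positions.
Systematic placement gives 3 geometric isomers: ONO cis, Br trans; ONO cis, Br cis (chiral); ONO trans, Br cis.

3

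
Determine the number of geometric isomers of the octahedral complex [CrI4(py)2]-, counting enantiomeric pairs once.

An octahedron has six vertices in three trans pairs; every non-trans pair is cis.
There are 2 geometric isomers: py trans; py cis.

2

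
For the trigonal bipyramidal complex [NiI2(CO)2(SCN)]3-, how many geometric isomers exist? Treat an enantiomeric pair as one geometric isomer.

5

A trigonal bipyramid has two axial and three equatorial sites, which are chemically inequivalent.
Exhaustive case analysis gives 5 geometric isomers.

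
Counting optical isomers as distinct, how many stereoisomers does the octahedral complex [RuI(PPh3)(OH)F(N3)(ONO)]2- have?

In an octahedral complex each vertex has one trans partner and four cis neighbours.
Placing the ligands in turn and identifying arrangements related by rotation or reflection leaves 15 distinct geometric isomers.
Of these, 15 lack any improper symmetry element and so occur as enantiomeric pairs, giving 15 + 15 = 30 stereoisomers in total.

30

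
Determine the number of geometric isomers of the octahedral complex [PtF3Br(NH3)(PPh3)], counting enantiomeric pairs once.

4

Working through the distinct placements yields 4 geometric isomers: F mer (3 arrangements); F fac (chiral).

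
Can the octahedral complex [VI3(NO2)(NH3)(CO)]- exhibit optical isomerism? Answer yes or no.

yes

The distinct arrangements are (4 in all): I mer (3 arrangements); I fac (chiral).
One of these lacks any improper symmetry element and so occurs as an enantiomeric pair, giving 4 + 1 = 5 stereoisomers in total.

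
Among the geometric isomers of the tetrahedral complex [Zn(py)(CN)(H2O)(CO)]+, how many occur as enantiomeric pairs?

1

All four vertices of a tetrahedron are equivalent and mutually adjacent, so cis/trans isomerism cannot arise.
Only one geometric arrangement is possible; it has no improper symmetry element, so it exists as a pair of enantiomers (2 stereoisomers).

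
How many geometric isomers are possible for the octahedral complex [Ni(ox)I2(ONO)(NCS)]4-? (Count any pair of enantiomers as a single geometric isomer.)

In an octahedral complex each vertex has one trans partner and four cis neighbours.
Each ox is bidentate and must span two cis positions.
The distinct arrangements are (4 in all): I trans; I cis (3 arrangements, 2 chiral).

4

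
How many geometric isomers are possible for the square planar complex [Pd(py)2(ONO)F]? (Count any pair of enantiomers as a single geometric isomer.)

2

A square has two trans pairs of vertices; adjacent vertices are cis.
The distinct arrangements are (2 in all): py cis; py trans.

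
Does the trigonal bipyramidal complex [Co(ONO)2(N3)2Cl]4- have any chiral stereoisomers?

In a trigonal bipyramid the two axial positions differ from the three equatorial ones.
Systematic enumeration (placing each ligand type in turn and discarding arrangements equivalent by rotation or reflection) gives 5 geometric isomers.
One of these lacks any improper symmetry element and so occurs as an enantiomeric pair, giving 5 + 1 = 6 stereoisomers in total.

yes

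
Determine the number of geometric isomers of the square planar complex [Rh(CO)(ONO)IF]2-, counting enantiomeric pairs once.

There are 3 geometric isomers: (CO/I trans, F/ONO trans); (CO/ONO trans, F/I trans); (CO/F trans, I/ONO trans).

3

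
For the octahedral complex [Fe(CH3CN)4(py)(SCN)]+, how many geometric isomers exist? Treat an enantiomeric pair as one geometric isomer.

2

The six octahedral sites form three mutually perpendicular trans pairs.
Working through the distinct placements yields 2 geometric isomers: py and SCN mutually trans; py and SCN mutually cis.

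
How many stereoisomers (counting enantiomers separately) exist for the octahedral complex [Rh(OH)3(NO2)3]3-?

In an octahedral complex each vertex has one trans partner and four cis neighbours.
Systematic placement gives 2 geometric isomers: OH mer; OH fac.
Each arrangement has an internal mirror plane or centre of symmetry, so none is chiral.

2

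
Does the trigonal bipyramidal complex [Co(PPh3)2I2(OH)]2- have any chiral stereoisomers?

A trigonal bipyramid has two axial and three equatorial sites, which are chemically inequivalent.
Systematic enumeration (placing each ligand type in turn and discarding arrangements equivalent by rotation or reflection) gives 5 geometric isomers.
One of these lacks any improper symmetry element and so occurs as an enantiomeric pair, giving 5 + 1 = 6 stereoisomers in total.

yes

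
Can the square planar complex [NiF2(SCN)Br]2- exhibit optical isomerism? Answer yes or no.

no

A square has two trans pairs of vertices; adjacent vertices are cis.
Systematic placement gives 2 geometric isomers: F cis; F trans.
Each arrangement has an internal mirror plane or centre of symmetry, so none is chiral.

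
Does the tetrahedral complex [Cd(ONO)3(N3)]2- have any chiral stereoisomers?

no

All four vertices of a tetrahedron are equivalent and mutually adjacent, so cis/trans isomerism cannot arise.
Only one geometric arrangement is possible.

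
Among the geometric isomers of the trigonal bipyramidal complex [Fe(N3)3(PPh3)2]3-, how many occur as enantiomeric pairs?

0

A trigonal bipyramid has two axial and three equatorial sites, which are chemically inequivalent.
Working through the distinct placements yields 3 geometric isomers: PPh3 both equatorial; PPh3 one axial, one equatorial; PPh3 both axial.
Each arrangement has an internal mirror plane or centre of symmetry, so none is chiral.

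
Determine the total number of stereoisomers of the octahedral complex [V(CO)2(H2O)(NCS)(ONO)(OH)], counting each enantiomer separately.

15

Exhaustive case analysis gives 9 geometric isomers.
Of these, 6 lack any improper symmetry element and so occur as enantiomeric pairs, giving 9 + 6 = 15 stereoisomers in total.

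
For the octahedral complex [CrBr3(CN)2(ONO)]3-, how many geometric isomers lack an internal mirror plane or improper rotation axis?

0

The six octahedral sites form three mutually perpendicular trans pairs.
Working through the distinct placements yields 3 geometric isomers: Br mer, CN cis; Br mer, CN trans; Br fac, CN cis.
Each arrangement has an internal mirror plane or centre of symmetry, so none is chiral.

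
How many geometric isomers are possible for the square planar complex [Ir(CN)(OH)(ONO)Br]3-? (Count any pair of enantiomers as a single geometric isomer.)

A square has two trans pairs of vertices; adjacent vertices are cis.
Working through the distinct placements yields 3 geometric isomers: (Br/OH trans, CN/ONO trans); (Br/ONO trans, CN/OH trans); (Br/CN trans, OH/ONO trans).

3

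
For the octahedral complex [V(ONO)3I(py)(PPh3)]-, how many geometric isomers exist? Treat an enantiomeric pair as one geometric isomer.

4

The six octahedral sites form three mutually perpendicular trans pairs.
The distinct arrangements are (4 in all): ONO mer (3 arrangements); ONO fac (chiral).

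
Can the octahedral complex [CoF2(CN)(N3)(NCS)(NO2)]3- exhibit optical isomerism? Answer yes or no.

yes

Systematic enumeration (placing each ligand type in turn and discarding arrangements equivalent by rotation or reflection) gives 9 geometric isomers.
Of these, 6 lack any improper symmetry element and so occur as enantiomeric pairs, giving 9 + 6 = 15 stereoisomers in total.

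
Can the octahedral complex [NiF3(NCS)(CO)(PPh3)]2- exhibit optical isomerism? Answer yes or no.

There are 4 geometric isomers: F mer (3 arrangements); F fac (chiral).
One of these lacks any improper symmetry element and so occurs as an enantiomeric pair, giving 4 + 1 = 5 stereoisomers in total.

yes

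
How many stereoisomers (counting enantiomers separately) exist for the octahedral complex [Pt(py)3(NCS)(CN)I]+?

The six octahedral sites form three mutually perpendicular trans pairs.
There are 4 geometric isomers: py mer (3 arrangements); py fac (chiral).
One of these lacks any improper symmetry element and so occurs as an enantiomeric pair, giving 4 + 1 = 5 stereoisomers in total.

5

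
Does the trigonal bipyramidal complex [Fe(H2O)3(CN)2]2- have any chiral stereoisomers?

A trigonal bipyramid has two axial and three equatorial sites, which are chemically inequivalent.
Systematic placement gives 3 geometric isomers: CN both axial; CN one axial, one equatorial; CN both equatorial.
Each arrangement has an internal mirror plane or centre of symmetry, so none is chiral.

no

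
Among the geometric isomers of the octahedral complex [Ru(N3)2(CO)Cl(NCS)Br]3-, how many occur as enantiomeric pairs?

6

The six octahedral sites form three mutually perpendicular trans pairs.
Systematic enumeration (placing each ligand type in turn and discarding arrangements equivalent by rotation or reflection) gives 9 geometric isomers.
Of these, 6 lack any improper symmetry element and so occur as enantiomeric pairs, giving 9 + 6 = 15 stereoisomers in total.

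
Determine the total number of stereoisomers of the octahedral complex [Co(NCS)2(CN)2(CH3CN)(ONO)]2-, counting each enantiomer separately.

The six octahedral sites form three mutually perpendicular trans pairs.
There are 6 geometric isomers: NCS cis, CN cis (3 arrangements, 2 chiral); NCS trans, CN cis; NCS cis, CN trans; NCS trans, CN trans.
Of these, 2 lack any improper symmetry element and so occur as enantiomeric pairs, giving 6 + 2 = 8 stereoisomers in total.

8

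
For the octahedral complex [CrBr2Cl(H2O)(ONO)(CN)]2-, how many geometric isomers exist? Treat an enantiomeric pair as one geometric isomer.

9

The six octahedral sites form three mutually perpendicular trans pairs.
Placing the ligands in turn and identifying arrangements related by rotation or reflection leaves 9 distinct geometric isomers.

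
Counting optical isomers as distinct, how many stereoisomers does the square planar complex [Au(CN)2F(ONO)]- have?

A square has two trans pairs of vertices; adjacent vertices are cis.
Systematic placement gives 2 geometric isomers: CN cis; CN trans.
Each arrangement has an internal mirror plane or centre of symmetry, so none is chiral.

2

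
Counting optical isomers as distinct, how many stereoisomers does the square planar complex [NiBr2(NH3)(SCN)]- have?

2

Systematic placement gives 2 geometric isomers: Br cis; Br trans.
Each arrangement has an internal mirror plane or centre of symmetry, so none is chiral.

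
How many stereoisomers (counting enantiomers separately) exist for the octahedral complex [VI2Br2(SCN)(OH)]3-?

The six octahedral sites form three mutually perpendicular trans pairs.
The distinct arrangements are (6 in all): I trans, Br trans; I cis, Br trans; I cis, Br cis (3 arrangements, 2 chiral); I trans, Br cis.
Of these, 2 lack any improper symmetry element and so occur as enantiomeric pairs, giving 6 + 2 = 8 stereoisomers in total.

8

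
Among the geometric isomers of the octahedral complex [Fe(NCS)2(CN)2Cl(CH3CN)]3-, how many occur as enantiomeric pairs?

2

There are 6 geometric isomers: NCS trans, CN cis; NCS cis, CN cis (3 arrangements, 2 chiral); NCS trans, CN trans; NCS cis, CN trans.
Of these, 2 lack any improper symmetry element and so occur as enantiomeric pairs, giving 6 + 2 = 8 stereoisomers in total.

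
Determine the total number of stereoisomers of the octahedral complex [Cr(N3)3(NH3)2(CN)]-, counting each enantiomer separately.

3

In an octahedral complex each vertex has one trans partner and four cis neighbours.
Working through the distinct placements yields 3 geometric isomers: N3 mer, NH3 trans; N3 fac, NH3 cis; N3 mer, NH3 cis.
Each arrangement has an internal mirror plane or centre of symmetry, so none is chiral.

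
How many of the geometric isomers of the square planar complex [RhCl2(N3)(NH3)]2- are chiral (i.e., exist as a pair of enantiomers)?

0

There are 2 geometric isomers: Cl cis; Cl trans.
Each arrangement has an internal mirror plane or centre of symmetry, so none is chiral.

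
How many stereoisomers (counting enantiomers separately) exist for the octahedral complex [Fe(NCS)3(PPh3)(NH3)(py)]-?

The six octahedral sites form three mutually perpendicular trans pairs.
The distinct arrangements are (4 in all): NCS mer (3 arrangements); NCS fac (chiral).
One of these lacks any improper symmetry element and so occurs as an enantiomeric pair, giving 4 + 1 = 5 stereoisomers in total.

5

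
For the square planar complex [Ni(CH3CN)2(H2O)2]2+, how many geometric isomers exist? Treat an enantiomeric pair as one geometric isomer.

2

In a square planar complex each vertex has one trans partner and two cis neighbours.
Systematic placement gives 2 geometric isomers: CH3CN cis; CH3CN trans.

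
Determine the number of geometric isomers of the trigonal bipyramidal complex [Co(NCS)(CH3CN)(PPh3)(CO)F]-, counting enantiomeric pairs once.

10

Placing the ligands in turn and identifying arrangements related by rotation or reflection leaves 10 distinct geometric isomers.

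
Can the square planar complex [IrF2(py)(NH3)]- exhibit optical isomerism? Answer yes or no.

A square has two trans pairs of vertices; adjacent vertices are cis.
There are 2 geometric isomers: F cis; F trans.
Each arrangement has an internal mirror plane or centre of symmetry, so none is chiral.

no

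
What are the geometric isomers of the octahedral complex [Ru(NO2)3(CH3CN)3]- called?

fac and mer

An octahedron has six vertices in three trans pairs; every non-trans pair is cis.
The distinct arrangements are (2 in all): NO2 mer; NO2 fac.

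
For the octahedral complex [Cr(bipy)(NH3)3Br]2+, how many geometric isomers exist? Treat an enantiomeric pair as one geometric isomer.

2

In an octahedral complex each vertex has one trans partner and four cis neighbours.
Each bipy is bidentate and must span two cis positions.
Systematic placement gives 2 geometric isomers: NH3 fac; NH3 mer.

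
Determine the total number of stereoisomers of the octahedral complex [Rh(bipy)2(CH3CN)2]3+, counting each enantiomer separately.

3

In an octahedral complex each vertex has one trans partner and four cis neighbours.
Each bipy is bidentate and must span two cis positions.
Working through the distinct placements yields 2 geometric isomers: CH3CN trans; CH3CN cis (chiral).
One of these lacks any improper symmetry element and so occurs as an enantiomeric pair, giving 2 + 1 = 3 stereoisomers in total.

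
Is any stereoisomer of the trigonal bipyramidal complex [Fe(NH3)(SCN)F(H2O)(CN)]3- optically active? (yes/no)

Exhaustive case analysis gives 10 geometric isomers.
Of these, 10 lack any improper symmetry element and so occur as enantiomeric pairs, giving 10 + 10 = 20 stereoisomers in total.

yes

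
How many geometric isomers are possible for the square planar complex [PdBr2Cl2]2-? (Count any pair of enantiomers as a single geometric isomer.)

2

There are 2 geometric isomers: Br cis; Br trans.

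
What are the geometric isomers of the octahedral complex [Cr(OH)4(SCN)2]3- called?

cis and trans

Systematic placement gives 2 geometric isomers: SCN trans; SCN cis.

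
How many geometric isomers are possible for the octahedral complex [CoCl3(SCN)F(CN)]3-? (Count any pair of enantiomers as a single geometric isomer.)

4

The six octahedral sites form three mutually perpendicular trans pairs.
There are 4 geometric isomers: Cl mer (3 arrangements); Cl fac (chiral).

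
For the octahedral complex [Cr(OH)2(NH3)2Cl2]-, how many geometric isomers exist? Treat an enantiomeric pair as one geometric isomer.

An octahedron has six vertices in three trans pairs; every non-trans pair is cis.
Working through the distinct placements yields 5 geometric isomers: OH trans, NH3 trans, Cl trans; OH cis, NH3 cis, Cl trans; OH trans, NH3 cis, Cl cis; OH cis, NH3 cis, Cl cis (chiral); OH cis, NH3 trans, Cl cis.

5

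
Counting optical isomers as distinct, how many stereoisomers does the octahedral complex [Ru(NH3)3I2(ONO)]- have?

The six octahedral sites form three mutually perpendicular trans pairs.
The distinct arrangements are (3 in all): NH3 mer, I trans; NH3 fac, I cis; NH3 mer, I cis.
Each arrangement has an internal mirror plane or centre of symmetry, so none is chiral.

3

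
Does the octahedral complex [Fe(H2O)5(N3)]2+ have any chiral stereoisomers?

no

In an octahedral complex each vertex has one trans partner and four cis neighbours.
Only one geometric arrangement is possible.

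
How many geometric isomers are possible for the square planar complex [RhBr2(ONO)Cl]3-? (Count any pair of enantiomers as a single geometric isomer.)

2

A square has two trans pairs of vertices; adjacent vertices are cis.
Working through the distinct placements yields 2 geometric isomers: Br cis; Br trans.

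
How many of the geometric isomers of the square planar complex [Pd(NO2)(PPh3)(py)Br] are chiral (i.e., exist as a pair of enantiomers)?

A square has two trans pairs of vertices; adjacent vertices are cis.
Working through the distinct placements yields 3 geometric isomers: (Br/PPh3 trans, NO2/py trans); (Br/py trans, NO2/PPh3 trans); (Br/NO2 trans, PPh3/py trans).
Each arrangement has an internal mirror plane or centre of symmetry, so none is chiral.

0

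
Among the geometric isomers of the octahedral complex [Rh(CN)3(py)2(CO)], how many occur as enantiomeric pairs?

In an octahedral complex each vertex has one trans partner and four cis neighbours.
Systematic placement gives 3 geometric isomers: CN mer, py trans; CN mer, py cis; CN fac, py cis.
Each arrangement has an internal mirror plane or centre of symmetry, so none is chiral.

0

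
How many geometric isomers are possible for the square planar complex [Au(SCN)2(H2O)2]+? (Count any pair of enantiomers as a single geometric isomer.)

In a square planar complex each vertex has one trans partner and two cis neighbours.
There are 2 geometric isomers: SCN cis; SCN trans.

2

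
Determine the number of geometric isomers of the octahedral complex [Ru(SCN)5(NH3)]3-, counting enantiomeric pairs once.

1

In an octahedral complex each vertex has one trans partner and four cis neighbours.
Only one geometric arrangement is possible.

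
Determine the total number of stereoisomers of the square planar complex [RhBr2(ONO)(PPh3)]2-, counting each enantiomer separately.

A square has two trans pairs of vertices; adjacent vertices are cis.
Systematic placement gives 2 geometric isomers: Br cis; Br trans.
Each arrangement has an internal mirror plane or centre of symmetry, so none is chiral.

2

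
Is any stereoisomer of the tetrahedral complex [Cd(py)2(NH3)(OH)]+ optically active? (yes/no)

Only one geometric arrangement is possible.

no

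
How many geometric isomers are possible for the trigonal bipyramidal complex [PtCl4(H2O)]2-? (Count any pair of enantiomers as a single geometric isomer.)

In a trigonal bipyramid the two axial positions differ from the three equatorial ones.
There are 2 geometric isomers: H2O equatorial; H2O axial.

2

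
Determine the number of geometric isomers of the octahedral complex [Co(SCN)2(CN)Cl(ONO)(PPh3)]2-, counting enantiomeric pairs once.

Placing the ligands in turn and identifying arrangements related by rotation or reflection leaves 9 distinct geometric isomers.

9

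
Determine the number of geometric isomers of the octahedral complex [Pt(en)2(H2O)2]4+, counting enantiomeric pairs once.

2

An octahedron has six vertices in three trans pairs; every non-trans pair is cis.
Each en is bidentate and must span two cis positions.
The distinct arrangements are (2 in all): H2O trans; H2O cis (chiral).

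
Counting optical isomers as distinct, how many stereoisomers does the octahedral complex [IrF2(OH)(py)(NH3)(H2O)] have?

15

In an octahedral complex each vertex has one trans partner and four cis neighbours.
Placing the ligands in turn and identifying arrangements related by rotation or reflection leaves 9 distinct geometric isomers.
Of these, 6 lack any improper symmetry element and so occur as enantiomeric pairs, giving 9 + 6 = 15 stereoisomers in total.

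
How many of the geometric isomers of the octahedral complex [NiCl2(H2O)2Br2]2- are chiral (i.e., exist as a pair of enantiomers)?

1

Systematic placement gives 5 geometric isomers: Cl trans, H2O trans, Br trans; Cl cis, H2O cis, Br trans; Cl cis, H2O trans, Br cis; Cl cis, H2O cis, Br cis (chiral); Cl trans, H2O cis, Br cis.
One of these lacks any improper symmetry element and so occurs as an enantiomeric pair, giving 5 + 1 = 6 stereoisomers in total.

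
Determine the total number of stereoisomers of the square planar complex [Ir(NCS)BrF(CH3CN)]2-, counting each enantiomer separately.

A square has two trans pairs of vertices; adjacent vertices are cis.
Working through the distinct placements yields 3 geometric isomers: (Br/F trans, CH3CN/NCS trans); (Br/NCS trans, CH3CN/F trans); (Br/CH3CN trans, F/NCS trans).
Each arrangement has an internal mirror plane or centre of symmetry, so none is chiral.

3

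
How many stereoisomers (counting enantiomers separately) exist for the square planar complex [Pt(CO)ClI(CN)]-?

There are 3 geometric isomers: (CN/Cl trans, CO/I trans); (CN/I trans, CO/Cl trans); (CN/CO trans, Cl/I trans).
Each arrangement has an internal mirror plane or centre of symmetry, so none is chiral.

3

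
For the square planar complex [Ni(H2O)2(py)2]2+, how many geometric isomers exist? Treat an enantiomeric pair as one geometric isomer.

2

A square has two trans pairs of vertices; adjacent vertices are cis.
Systematic placement gives 2 geometric isomers: H2O cis; H2O trans.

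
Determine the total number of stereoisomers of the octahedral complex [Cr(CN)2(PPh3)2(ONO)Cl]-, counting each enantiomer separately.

8

Working through the distinct placements yields 6 geometric isomers: CN trans, PPh3 trans; CN trans, PPh3 cis; CN cis, PPh3 trans; CN cis, PPh3 cis (3 arrangements, 2 chiral).
Of these, 2 lack any improper symmetry element and so occur as enantiomeric pairs, giving 6 + 2 = 8 stereoisomers in total.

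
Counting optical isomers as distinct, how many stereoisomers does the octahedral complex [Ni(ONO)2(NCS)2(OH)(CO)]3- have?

8

The six octahedral sites form three mutually perpendicular trans pairs.
The distinct arrangements are (6 in all): ONO trans, NCS cis; ONO cis, NCS cis (3 arrangements, 2 chiral); ONO trans, NCS trans; ONO cis, NCS trans.
Of these, 2 lack any improper symmetry element and so occur as enantiomeric pairs, giving 6 + 2 = 8 stereoisomers in total.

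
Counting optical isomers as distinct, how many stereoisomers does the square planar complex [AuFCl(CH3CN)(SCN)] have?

A square has two trans pairs of vertices; adjacent vertices are cis.
Working through the distinct placements yields 3 geometric isomers: (CH3CN/F trans, Cl/SCN trans); (CH3CN/SCN trans, Cl/F trans); (CH3CN/Cl trans, F/SCN trans).
Each arrangement has an internal mirror plane or centre of symmetry, so none is chiral.

3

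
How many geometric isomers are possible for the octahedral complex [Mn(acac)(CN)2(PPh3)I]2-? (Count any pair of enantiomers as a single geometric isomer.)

4

The six octahedral sites form three mutually perpendicular trans pairs.
Each acac is bidentate and must span two cis positions.
Working through the distinct placements yields 4 geometric isomers: CN trans; CN cis (3 arrangements, 2 chiral).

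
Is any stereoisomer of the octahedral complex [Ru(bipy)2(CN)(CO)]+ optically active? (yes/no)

In an octahedral complex each vertex has one trans partner and four cis neighbours.
Each bipy is bidentate and must span two cis positions.
There are 2 geometric isomers: CN and CO mutually trans; CN and CO mutually cis (chiral).
One of these lacks any improper symmetry element and so occurs as an enantiomeric pair, giving 2 + 1 = 3 stereoisomers in total.

yes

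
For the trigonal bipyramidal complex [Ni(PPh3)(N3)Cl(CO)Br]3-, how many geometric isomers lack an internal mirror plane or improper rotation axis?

Systematic enumeration (placing each ligand type in turn and discarding arrangements equivalent by rotation or reflection) gives 10 geometric isomers.
Of these, 10 lack any improper symmetry element and so occur as enantiomeric pairs, giving 10 + 10 = 20 stereoisomers in total.

10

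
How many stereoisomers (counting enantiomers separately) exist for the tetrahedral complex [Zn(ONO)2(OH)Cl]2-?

1

All four vertices of a tetrahedron are equivalent and mutually adjacent, so cis/trans isomerism cannot arise.
Only one geometric arrangement is possible.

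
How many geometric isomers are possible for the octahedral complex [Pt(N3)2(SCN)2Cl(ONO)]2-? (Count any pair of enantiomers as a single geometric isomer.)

An octahedron has six vertices in three trans pairs; every non-trans pair is cis.
Systematic placement gives 6 geometric isomers: N3 cis, SCN trans; N3 cis, SCN cis (3 arrangements, 2 chiral); N3 trans, SCN trans; N3 trans, SCN cis.

6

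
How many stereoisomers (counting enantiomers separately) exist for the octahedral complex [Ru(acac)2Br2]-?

3

The six octahedral sites form three mutually perpendicular trans pairs.
Each acac is bidentate and must span two cis positions.
Systematic placement gives 2 geometric isomers: Br trans; Br cis (chiral).
One of these lacks any improper symmetry element and so occurs as an enantiomeric pair, giving 2 + 1 = 3 stereoisomers in total.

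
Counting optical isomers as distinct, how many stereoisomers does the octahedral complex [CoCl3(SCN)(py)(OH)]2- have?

5

The distinct arrangements are (4 in all): Cl mer (3 arrangements); Cl fac (chiral).
One of these lacks any improper symmetry element and so occurs as an enantiomeric pair, giving 4 + 1 = 5 stereoisomers in total.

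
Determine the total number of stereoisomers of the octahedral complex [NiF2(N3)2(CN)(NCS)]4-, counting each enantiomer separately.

8

An octahedron has six vertices in three trans pairs; every non-trans pair is cis.
Working through the distinct placements yields 6 geometric isomers: F cis, N3 cis (3 arrangements, 2 chiral); F cis, N3 trans; F trans, N3 cis; F trans, N3 trans.
Of these, 2 lack any improper symmetry element and so occur as enantiomeric pairs, giving 6 + 2 = 8 stereoisomers in total.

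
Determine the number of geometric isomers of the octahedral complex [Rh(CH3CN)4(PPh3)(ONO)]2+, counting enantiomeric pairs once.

The six octahedral sites form three mutually perpendicular trans pairs.
Systematic placement gives 2 geometric isomers: PPh3 and ONO mutually trans; PPh3 and ONO mutually cis.

2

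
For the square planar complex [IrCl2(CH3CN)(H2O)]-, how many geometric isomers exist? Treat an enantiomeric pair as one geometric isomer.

2

A square has two trans pairs of vertices; adjacent vertices are cis.
There are 2 geometric isomers: Cl cis; Cl trans.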